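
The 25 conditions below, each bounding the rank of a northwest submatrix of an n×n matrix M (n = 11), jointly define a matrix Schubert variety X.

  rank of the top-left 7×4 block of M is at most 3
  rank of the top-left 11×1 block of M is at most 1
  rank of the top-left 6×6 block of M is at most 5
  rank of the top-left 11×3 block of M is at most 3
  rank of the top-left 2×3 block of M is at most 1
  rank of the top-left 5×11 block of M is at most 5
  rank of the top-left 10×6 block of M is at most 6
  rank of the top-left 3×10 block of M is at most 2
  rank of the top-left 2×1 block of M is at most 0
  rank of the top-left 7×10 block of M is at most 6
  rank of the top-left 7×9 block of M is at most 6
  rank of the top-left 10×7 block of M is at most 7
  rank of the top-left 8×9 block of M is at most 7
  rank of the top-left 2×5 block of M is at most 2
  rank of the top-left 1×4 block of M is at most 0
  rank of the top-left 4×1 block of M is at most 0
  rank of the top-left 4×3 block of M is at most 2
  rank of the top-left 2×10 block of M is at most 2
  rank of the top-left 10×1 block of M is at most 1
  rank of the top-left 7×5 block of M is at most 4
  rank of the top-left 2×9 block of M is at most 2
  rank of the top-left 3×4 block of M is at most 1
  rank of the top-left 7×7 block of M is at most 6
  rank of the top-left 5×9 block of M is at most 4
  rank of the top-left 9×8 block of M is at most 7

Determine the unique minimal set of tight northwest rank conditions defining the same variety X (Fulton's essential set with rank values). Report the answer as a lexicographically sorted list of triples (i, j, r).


Recovering R(i,j) via the rank-extension bound from the 25 conditions:

  0 0 0 0 1 1 1 1 1 1 1
  0 1 1 1 2 2 2 2 2 2 2
  0 1 1 1 2 2 2 2 2 2 3
  0 1 2 2 3 3 3 3 3 3 4
  1 2 3 3 4 4 4 4 4 4 5
  1 2 3 3 4 5 5 5 5 5 6
  1 2 3 3 4 5 6 6 6 6 7
  1 2 3 4 5 6 7 7 7 7 8
  1 2 3 4 5 6 7 7 8 8 9
  1 2 3 4 5 6 7 8 9 9 10
  1 2 3 4 5 6 7 8 9 10 11

giving w = (5, 2, 11, 3, 1, 6, 7, 4, 9, 8, 10) via Δ²R.

ℓ(w)=17; the 6 essential cells (i,j,r):

[(1, 4, 0), (3, 4, 1), (3, 10, 2), (4, 1, 0), (7, 4, 3), (9, 8, 7)]


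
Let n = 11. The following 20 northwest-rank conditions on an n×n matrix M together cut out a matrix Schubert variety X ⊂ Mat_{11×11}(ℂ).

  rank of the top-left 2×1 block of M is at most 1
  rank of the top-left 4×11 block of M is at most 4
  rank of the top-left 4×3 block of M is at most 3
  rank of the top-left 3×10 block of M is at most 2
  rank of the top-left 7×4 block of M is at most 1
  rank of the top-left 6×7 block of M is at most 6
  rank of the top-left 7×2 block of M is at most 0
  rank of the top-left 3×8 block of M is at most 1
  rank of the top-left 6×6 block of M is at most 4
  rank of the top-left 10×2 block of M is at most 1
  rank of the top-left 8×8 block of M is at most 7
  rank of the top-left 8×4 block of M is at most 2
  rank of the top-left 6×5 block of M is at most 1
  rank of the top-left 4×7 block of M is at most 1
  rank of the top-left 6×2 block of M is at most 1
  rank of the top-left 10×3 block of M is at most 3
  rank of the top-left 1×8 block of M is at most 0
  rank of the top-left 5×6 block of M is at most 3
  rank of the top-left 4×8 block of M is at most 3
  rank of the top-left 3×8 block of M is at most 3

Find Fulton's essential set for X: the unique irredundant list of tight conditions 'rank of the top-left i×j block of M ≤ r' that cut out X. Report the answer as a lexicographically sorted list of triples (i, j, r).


Recovering R(i,j) via the rank-extension bound from the 20 conditions:

  i=1: 0, 0, 0, 0, 0, 0, 0, 0, 1, 1, 1
  i=2: 0, 0, 1, 1, 1, 1, 1, 1, 2, 2, 2
  i=3: 0, 0, 1, 1, 1, 1, 1, 1, 2, 2, 3
  i=4: 0, 0, 1, 1, 1, 1, 1, 2, 3, 3, 4
  i=5: 0, 0, 1, 1, 1, 2, 2, 3, 4, 4, 5
  i=6: 0, 0, 1, 1, 1, 2, 3, 4, 5, 5, 6
  i=7: 0, 0, 1, 1, 2, 3, 4, 5, 6, 6, 7
  i=8: 1, 1, 2, 2, 3, 4, 5, 6, 7, 7, 8
  i=9: 1, 1, 2, 3, 4, 5, 6, 7, 8, 8, 9
  i=10: 1, 1, 2, 3, 4, 5, 6, 7, 8, 9, 10
  i=11: 1, 2, 3, 4, 5, 6, 7, 8, 9, 10, 11

second differences of R give the permutation w = (9, 3, 11, 8, 6, 7, 5, 1, 4, 10, 2).

Fulton essential set (8 of the 37 Rothe cells):

[(1, 8, 0), (3, 8, 1), (3, 10, 2), (4, 7, 1), (6, 5, 1), (7, 2, 0), (7, 4, 1), (10, 2, 1)]


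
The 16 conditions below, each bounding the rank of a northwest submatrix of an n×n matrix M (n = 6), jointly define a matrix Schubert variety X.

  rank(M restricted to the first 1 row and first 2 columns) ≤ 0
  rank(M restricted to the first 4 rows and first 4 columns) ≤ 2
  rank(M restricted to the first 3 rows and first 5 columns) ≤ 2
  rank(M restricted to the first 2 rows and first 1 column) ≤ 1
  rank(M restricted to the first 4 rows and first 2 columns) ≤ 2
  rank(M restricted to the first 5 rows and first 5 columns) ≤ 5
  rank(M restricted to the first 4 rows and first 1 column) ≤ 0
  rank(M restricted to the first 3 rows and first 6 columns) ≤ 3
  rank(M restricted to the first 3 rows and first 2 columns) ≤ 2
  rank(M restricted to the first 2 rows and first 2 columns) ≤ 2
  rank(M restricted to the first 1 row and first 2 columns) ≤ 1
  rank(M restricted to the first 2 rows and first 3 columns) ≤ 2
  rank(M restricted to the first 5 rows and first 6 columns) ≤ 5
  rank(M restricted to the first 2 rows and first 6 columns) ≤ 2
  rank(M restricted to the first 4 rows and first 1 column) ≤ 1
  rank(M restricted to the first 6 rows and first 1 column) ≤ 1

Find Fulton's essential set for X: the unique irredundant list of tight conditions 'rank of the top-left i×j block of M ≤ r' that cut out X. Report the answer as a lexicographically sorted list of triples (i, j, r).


Rank table r_w(6×6) implied by the 16 constraints:

  0  0  1  1  1  1
  0  1  2  2  2  2
  0  1  2  2  2  3
  0  1  2  2  3  4
  1  2  3  3  4  5
  1  2  3  4  5  6

giving w = (3, 2, 6, 5, 1, 4) via Δ²R.

|D(w)|=8, |Ess(w)|=4:

[(1, 2, 0), (3, 5, 2), (4, 1, 0), (4, 4, 2)]


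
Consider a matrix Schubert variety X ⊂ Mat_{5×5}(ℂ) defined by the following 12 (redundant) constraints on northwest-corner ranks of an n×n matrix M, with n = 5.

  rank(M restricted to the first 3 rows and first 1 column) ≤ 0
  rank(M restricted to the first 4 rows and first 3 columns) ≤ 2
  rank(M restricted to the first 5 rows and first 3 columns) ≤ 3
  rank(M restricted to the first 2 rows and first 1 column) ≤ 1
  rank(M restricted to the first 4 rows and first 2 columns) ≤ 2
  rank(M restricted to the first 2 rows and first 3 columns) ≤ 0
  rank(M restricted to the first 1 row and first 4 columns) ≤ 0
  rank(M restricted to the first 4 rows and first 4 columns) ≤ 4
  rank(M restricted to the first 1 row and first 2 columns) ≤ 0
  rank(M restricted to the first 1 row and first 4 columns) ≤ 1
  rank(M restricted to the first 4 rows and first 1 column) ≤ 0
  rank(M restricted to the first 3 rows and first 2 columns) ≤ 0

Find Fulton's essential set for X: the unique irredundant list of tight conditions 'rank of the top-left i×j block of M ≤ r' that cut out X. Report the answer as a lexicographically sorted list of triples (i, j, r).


Recovering R(i,j) via the rank-extension bound from the 12 conditions:

  i=1: 0 0 0 0 1
  i=2: 0 0 0 1 2
  i=3: 0 0 1 2 3
  i=4: 0 1 2 3 4
  i=5: 1 2 3 4 5

hence w(1..5) = (5, 4, 3, 2, 1).

ℓ(w)=10; the 4 essential cells (i,j,r):

[(1, 4, 0), (2, 3, 0), (3, 2, 0), (4, 1, 0)]


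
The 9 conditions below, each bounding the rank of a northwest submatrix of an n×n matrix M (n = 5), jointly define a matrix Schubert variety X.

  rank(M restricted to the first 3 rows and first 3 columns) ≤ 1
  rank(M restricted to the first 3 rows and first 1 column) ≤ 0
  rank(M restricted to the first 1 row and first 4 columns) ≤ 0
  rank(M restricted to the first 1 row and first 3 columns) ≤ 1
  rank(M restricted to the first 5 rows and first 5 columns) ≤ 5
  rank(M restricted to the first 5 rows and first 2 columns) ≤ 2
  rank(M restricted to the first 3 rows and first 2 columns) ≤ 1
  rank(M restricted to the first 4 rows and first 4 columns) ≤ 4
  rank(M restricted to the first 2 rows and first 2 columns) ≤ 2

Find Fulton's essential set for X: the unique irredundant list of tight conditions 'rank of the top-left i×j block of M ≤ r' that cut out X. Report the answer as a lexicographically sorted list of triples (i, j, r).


The tightest implied rank at each (i,j), from the 9 conditions:

  row 1: 0 | 0 | 0 | 0 | 1
  row 2: 0 | 1 | 1 | 1 | 2
  row 3: 0 | 1 | 1 | 2 | 3
  row 4: 1 | 2 | 2 | 3 | 4
  row 5: 1 | 2 | 3 | 4 | 5

reading off 1-entries of Δ²R: w = (5, 2, 4, 1, 3).

Fulton essential set (3 of the 7 Rothe cells):

[(1, 4, 0), (3, 1, 0), (3, 3, 1)]


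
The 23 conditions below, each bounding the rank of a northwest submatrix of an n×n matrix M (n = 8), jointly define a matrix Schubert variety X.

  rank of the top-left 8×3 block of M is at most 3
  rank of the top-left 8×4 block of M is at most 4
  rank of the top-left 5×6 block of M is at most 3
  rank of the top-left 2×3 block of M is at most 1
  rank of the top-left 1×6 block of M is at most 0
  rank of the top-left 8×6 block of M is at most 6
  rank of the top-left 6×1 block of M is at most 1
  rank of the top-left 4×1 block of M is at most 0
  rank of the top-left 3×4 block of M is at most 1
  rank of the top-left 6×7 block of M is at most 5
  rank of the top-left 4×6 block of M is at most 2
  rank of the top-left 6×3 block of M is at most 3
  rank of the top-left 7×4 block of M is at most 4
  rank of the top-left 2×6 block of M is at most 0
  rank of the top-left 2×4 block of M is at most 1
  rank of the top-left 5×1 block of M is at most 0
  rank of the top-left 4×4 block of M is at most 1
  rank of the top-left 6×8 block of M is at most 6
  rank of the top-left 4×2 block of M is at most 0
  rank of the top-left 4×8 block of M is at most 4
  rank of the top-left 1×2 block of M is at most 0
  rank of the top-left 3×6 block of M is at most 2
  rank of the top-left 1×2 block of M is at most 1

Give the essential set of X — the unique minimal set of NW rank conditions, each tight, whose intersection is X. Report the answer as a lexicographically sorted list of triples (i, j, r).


Rank table r_w(8×8) implied by the 23 constraints:

  R[1]: 0 0 0 0 0 0 1 1
  R[2]: 0 0 0 0 0 0 1 2
  R[3]: 0 0 1 1 1 1 2 3
  R[4]: 0 0 1 1 2 2 3 4
  R[5]: 0 1 2 2 3 3 4 5
  R[6]: 1 2 3 3 4 4 5 6
  R[7]: 1 2 3 4 5 5 6 7
  R[8]: 1 2 3 4 5 6 7 8

the unique w with this rank table is (7, 8, 3, 5, 2, 1, 4, 6).

D(w) has 18 cells with 4 SE-corners; essential set:

[(2, 6, 0), (4, 2, 0), (4, 4, 1), (5, 1, 0)]


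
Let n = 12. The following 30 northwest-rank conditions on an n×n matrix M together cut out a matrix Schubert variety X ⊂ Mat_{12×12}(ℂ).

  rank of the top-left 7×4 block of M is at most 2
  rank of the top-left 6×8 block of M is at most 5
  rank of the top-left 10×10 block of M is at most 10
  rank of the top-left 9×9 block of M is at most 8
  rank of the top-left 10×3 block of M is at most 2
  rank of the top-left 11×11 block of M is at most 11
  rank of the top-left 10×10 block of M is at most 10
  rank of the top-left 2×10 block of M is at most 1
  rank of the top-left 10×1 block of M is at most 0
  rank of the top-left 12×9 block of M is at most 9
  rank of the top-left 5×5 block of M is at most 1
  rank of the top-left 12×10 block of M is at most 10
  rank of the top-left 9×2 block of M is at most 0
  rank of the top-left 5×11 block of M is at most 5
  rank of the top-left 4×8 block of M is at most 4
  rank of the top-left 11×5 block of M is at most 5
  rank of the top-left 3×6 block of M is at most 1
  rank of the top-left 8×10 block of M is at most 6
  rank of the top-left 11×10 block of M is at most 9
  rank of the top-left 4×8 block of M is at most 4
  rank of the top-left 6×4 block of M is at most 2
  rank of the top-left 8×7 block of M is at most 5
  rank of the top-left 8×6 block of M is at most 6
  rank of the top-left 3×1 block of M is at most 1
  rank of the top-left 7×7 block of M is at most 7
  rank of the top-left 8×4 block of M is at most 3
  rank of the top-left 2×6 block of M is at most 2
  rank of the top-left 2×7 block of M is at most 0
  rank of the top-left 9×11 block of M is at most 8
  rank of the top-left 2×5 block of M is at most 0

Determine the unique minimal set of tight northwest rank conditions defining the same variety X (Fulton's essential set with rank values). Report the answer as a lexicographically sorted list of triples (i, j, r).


Propagating the 30 rank bounds to every northwest block:

  row 1: 0, 0, 0, 0, 0, 0, 0, 1, 1, 1, 1, 1
  row 2: 0, 0, 0, 0, 0, 0, 0, 1, 1, 1, 2, 2
  row 3: 0, 0, 1, 1, 1, 1, 1, 2, 2, 2, 3, 3
  row 4: 0, 0, 1, 1, 1, 2, 2, 3, 3, 3, 4, 4
  row 5: 0, 0, 1, 1, 1, 2, 3, 4, 4, 4, 5, 5
  row 6: 0, 0, 1, 2, 2, 3, 4, 5, 5, 5, 6, 6
  row 7: 0, 0, 1, 2, 3, 4, 5, 6, 6, 6, 7, 7
  row 8: 0, 0, 1, 2, 3, 4, 5, 6, 6, 6, 7, 8
  row 9: 0, 0, 1, 2, 3, 4, 5, 6, 7, 7, 8, 9
  row 10: 0, 1, 2, 3, 4, 5, 6, 7, 8, 8, 9, 10
  row 11: 1, 2, 3, 4, 5, 6, 7, 8, 9, 9, 10, 11
  row 12: 1, 2, 3, 4, 5, 6, 7, 8, 9, 10, 11, 12

giving w = (8, 11, 3, 6, 7, 4, 5, 12, 9, 2, 1, 10) via Δ²R.

6 SE-corners of the 37-cell Rothe diagram give Ess(w):

[(2, 7, 0), (2, 10, 1), (5, 5, 1), (8, 10, 6), (9, 2, 0), (10, 1, 0)]


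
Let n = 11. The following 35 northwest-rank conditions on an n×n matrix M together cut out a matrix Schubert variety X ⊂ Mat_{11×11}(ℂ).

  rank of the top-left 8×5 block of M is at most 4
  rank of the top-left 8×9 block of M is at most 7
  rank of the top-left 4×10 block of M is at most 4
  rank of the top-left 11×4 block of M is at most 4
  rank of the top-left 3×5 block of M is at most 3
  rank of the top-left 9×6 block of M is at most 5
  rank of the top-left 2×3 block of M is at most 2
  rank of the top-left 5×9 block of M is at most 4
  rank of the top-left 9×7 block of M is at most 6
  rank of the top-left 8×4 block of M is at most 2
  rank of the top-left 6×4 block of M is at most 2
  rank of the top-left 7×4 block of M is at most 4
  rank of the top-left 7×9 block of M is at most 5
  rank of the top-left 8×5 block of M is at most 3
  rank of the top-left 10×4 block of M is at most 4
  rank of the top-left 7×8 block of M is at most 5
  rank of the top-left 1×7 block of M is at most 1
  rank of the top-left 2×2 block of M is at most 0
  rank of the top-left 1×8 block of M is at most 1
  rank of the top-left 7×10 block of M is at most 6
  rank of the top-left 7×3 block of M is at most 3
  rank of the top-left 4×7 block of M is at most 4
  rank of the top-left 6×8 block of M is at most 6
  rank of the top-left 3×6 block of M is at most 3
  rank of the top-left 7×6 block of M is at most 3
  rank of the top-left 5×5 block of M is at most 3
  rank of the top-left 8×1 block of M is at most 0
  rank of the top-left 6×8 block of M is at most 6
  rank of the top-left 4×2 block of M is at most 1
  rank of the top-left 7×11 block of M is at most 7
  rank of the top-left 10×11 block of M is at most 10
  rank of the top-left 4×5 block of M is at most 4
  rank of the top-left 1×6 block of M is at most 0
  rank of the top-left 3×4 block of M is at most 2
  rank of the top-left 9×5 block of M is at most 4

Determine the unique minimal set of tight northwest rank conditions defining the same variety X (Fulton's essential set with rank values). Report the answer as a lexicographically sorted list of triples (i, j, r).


Propagating the 35 rank bounds to every northwest block:

  0 | 0 | 0 | 0 | 0 | 0 | 1 | 1 | 1 | 1 | 1
  0 | 0 | 1 | 1 | 1 | 1 | 2 | 2 | 2 | 2 | 2
  0 | 1 | 2 | 2 | 2 | 2 | 3 | 3 | 3 | 3 | 3
  0 | 1 | 2 | 2 | 3 | 3 | 4 | 4 | 4 | 4 | 4
  0 | 1 | 2 | 2 | 3 | 3 | 4 | 4 | 4 | 5 | 5
  0 | 1 | 2 | 2 | 3 | 3 | 4 | 5 | 5 | 6 | 6
  0 | 1 | 2 | 2 | 3 | 3 | 4 | 5 | 5 | 6 | 7
  0 | 1 | 2 | 2 | 3 | 4 | 5 | 6 | 6 | 7 | 8
  1 | 2 | 3 | 3 | 4 | 5 | 6 | 7 | 7 | 8 | 9
  1 | 2 | 3 | 4 | 5 | 6 | 7 | 8 | 8 | 9 | 10
  1 | 2 | 3 | 4 | 5 | 6 | 7 | 8 | 9 | 10 | 11

second differences of R give the permutation w = (7, 3, 2, 5, 10, 8, 11, 6, 1, 4, 9).

Rothe diagram D(w) (25 cells), 7 SE-corners (essential conditions):

[(1, 6, 0), (2, 2, 0), (5, 9, 4), (7, 6, 3), (7, 9, 5), (8, 1, 0), (8, 4, 2)]


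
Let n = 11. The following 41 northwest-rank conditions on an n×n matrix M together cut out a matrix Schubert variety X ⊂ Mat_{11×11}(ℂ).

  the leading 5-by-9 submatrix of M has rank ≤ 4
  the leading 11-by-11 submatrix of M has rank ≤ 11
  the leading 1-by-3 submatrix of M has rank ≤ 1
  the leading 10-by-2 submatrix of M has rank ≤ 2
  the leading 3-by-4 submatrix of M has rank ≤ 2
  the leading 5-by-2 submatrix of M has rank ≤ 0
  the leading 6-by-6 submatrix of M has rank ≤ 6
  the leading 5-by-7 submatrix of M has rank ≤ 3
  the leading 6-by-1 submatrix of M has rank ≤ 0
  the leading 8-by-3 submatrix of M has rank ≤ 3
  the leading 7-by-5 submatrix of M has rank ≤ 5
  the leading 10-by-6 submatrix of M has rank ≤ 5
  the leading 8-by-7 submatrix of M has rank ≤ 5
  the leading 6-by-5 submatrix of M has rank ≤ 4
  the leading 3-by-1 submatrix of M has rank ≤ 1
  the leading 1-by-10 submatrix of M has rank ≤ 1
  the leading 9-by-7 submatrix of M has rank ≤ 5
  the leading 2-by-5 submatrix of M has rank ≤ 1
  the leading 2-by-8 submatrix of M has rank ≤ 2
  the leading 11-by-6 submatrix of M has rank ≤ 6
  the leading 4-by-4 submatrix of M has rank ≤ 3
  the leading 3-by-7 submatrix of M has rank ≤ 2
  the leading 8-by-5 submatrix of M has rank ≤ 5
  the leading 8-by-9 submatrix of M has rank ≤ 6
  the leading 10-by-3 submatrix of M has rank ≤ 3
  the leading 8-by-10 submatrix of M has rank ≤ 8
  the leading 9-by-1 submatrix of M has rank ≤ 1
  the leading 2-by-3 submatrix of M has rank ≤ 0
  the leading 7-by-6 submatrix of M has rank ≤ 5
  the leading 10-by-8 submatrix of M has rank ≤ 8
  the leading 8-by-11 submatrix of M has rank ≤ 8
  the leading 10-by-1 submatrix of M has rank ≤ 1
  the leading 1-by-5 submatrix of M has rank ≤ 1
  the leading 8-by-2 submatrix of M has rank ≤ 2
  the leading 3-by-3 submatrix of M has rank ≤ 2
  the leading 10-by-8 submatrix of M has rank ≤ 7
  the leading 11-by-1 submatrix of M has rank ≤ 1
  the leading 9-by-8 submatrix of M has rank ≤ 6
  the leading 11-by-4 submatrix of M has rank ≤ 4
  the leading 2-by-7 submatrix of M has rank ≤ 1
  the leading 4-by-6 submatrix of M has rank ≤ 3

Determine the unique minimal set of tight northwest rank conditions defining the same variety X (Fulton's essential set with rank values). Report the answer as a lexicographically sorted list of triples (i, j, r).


Propagating the 41 rank bounds to every northwest block:

  R[1]: 0, 0, 0, 1, 1, 1, 1, 1, 1, 1, 1
  R[2]: 0, 0, 0, 1, 1, 1, 1, 2, 2, 2, 2
  R[3]: 0, 0, 1, 2, 2, 2, 2, 3, 3, 3, 3
  R[4]: 0, 0, 1, 2, 3, 3, 3, 4, 4, 4, 4
  R[5]: 0, 0, 1, 2, 3, 3, 3, 4, 4, 5, 5
  R[6]: 0, 1, 2, 3, 4, 4, 4, 5, 5, 6, 6
  R[7]: 1, 2, 3, 4, 5, 5, 5, 6, 6, 7, 7
  R[8]: 1, 2, 3, 4, 5, 5, 5, 6, 6, 7, 8
  R[9]: 1, 2, 3, 4, 5, 5, 5, 6, 7, 8, 9
  R[10]: 1, 2, 3, 4, 5, 5, 6, 7, 8, 9, 10
  R[11]: 1, 2, 3, 4, 5, 6, 7, 8, 9, 10, 11

second differences of R give the permutation w = (4, 8, 3, 5, 10, 2, 1, 11, 9, 7, 6).

D(w) has 25 cells with 9 SE-corners; essential set:

[(2, 3, 0), (2, 7, 1), (5, 2, 0), (5, 7, 3), (5, 9, 4), (6, 1, 0), (8, 9, 6), (9, 7, 5), (10, 6, 5)]


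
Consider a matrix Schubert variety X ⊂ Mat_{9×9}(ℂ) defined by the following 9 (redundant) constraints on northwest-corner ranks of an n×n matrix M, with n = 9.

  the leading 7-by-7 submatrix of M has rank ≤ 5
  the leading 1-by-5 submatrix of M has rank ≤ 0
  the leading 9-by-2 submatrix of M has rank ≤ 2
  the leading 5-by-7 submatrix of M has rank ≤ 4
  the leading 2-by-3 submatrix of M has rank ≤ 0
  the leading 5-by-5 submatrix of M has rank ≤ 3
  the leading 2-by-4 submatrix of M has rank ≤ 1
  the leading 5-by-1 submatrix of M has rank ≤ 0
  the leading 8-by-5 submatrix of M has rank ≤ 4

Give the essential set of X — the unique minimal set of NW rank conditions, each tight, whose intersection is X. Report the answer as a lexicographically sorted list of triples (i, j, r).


Reconstructing r_w from the 9 given conditions:

  row 1: 0 0 0 0 0 1 1 1 1
  row 2: 0 0 0 1 1 2 2 2 2
  row 3: 0 1 1 2 2 3 3 3 3
  row 4: 0 1 2 3 3 4 4 4 4
  row 5: 0 1 2 3 3 4 4 5 5
  row 6: 1 2 3 4 4 5 5 6 6
  row 7: 1 2 3 4 4 5 5 6 7
  row 8: 1 2 3 4 4 5 6 7 8
  row 9: 1 2 3 4 5 6 7 8 9

hence w(1..9) = (6, 4, 2, 3, 8, 1, 9, 7, 5).

Fulton essential set (7 of the 16 Rothe cells):

[(1, 5, 0), (2, 3, 0), (5, 1, 0), (5, 5, 3), (5, 7, 4), (7, 7, 5), (8, 5, 4)]


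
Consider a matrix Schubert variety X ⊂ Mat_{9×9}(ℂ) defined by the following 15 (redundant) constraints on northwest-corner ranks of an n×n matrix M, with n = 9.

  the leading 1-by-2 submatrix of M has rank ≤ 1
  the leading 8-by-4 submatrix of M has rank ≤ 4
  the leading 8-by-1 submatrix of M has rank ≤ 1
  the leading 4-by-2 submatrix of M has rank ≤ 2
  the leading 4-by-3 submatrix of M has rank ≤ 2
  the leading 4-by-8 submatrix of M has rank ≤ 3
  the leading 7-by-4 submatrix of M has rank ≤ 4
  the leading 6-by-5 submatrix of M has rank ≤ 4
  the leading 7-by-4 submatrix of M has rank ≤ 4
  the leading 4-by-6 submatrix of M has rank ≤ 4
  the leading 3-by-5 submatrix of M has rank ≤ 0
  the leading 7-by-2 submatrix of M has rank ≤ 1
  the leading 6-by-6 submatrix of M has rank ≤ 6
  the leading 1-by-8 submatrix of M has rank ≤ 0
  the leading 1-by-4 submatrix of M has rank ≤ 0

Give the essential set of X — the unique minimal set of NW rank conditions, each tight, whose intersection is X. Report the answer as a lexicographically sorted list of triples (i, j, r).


Computing R[i][j] = min implied NW-rank bound (n=9, 15 conditions):

  row 1: 0  0  0  0  0  0  0  0  1
  row 2: 0  0  0  0  0  1  1  1  2
  row 3: 0  0  0  0  0  1  2  2  3
  row 4: 1  1  1  1  1  2  3  3  4
  row 5: 1  1  2  2  2  3  4  4  5
  row 6: 1  1  2  3  3  4  5  5  6
  row 7: 1  1  2  3  4  5  6  6  7
  row 8: 1  2  3  4  5  6  7  7  8
  row 9: 1  2  3  4  5  6  7  8  9

second differences of R give the permutation w = (9, 6, 7, 1, 3, 4, 5, 2, 8).

3 SE-corners of the 21-cell Rothe diagram give Ess(w):

[(1, 8, 0), (3, 5, 0), (7, 2, 1)]


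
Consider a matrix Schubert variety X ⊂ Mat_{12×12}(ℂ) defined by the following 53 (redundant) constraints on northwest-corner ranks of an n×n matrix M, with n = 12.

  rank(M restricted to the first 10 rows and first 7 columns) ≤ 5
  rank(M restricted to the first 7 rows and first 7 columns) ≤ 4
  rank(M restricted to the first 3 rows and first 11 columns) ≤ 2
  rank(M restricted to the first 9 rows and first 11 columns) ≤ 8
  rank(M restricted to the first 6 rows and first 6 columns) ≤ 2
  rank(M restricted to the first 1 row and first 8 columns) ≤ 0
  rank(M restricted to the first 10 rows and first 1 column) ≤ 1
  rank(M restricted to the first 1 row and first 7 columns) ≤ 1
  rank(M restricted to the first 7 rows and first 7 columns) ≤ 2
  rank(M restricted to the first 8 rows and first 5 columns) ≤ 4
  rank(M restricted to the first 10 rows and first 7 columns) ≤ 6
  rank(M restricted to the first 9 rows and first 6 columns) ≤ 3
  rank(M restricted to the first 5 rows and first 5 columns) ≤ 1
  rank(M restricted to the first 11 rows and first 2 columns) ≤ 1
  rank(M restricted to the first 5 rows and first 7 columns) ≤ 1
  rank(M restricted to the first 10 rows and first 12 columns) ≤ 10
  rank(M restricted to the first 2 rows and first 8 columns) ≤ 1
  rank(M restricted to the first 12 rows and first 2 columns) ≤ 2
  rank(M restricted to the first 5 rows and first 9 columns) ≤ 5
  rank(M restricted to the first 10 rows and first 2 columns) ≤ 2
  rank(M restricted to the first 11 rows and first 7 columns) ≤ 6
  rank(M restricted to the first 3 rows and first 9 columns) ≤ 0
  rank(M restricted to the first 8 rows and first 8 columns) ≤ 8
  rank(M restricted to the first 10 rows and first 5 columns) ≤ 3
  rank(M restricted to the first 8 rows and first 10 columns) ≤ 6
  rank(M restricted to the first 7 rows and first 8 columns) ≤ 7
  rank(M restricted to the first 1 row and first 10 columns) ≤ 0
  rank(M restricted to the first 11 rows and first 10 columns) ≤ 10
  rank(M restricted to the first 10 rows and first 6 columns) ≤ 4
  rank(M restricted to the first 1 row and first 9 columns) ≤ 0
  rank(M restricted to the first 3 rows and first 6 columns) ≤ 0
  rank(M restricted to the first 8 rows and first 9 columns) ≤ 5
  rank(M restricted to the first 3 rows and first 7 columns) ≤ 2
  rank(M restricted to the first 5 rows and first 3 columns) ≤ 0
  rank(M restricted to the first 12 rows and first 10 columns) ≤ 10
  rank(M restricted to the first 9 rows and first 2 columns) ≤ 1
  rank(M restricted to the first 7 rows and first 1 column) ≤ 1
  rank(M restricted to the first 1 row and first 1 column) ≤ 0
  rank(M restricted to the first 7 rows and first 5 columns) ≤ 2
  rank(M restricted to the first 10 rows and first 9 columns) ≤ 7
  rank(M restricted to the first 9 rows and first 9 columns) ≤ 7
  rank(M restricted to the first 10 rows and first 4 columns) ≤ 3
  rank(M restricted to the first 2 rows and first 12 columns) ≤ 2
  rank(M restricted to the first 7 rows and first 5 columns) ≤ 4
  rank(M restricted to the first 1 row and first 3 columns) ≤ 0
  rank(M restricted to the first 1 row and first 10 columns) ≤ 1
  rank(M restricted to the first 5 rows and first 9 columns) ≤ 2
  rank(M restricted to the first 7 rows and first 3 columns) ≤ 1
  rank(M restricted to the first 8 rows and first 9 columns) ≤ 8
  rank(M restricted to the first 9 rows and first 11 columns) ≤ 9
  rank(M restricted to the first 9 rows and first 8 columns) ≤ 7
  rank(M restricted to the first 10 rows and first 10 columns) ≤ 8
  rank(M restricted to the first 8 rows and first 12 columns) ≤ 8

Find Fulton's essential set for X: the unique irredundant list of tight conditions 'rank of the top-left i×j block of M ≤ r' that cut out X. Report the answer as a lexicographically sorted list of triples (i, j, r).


Recovering R(i,j) via the rank-extension bound from the 53 conditions:

  0 | 0 | 0 | 0 | 0 | 0 | 0 | 0 | 0 | 0 | 1 | 1
  0 | 0 | 0 | 0 | 0 | 0 | 0 | 0 | 0 | 1 | 2 | 2
  0 | 0 | 0 | 0 | 0 | 0 | 0 | 0 | 0 | 1 | 2 | 3
  0 | 0 | 0 | 1 | 1 | 1 | 1 | 1 | 1 | 2 | 3 | 4
  0 | 0 | 0 | 1 | 1 | 1 | 1 | 2 | 2 | 3 | 4 | 5
  1 | 1 | 1 | 2 | 2 | 2 | 2 | 3 | 3 | 4 | 5 | 6
  1 | 1 | 1 | 2 | 2 | 2 | 2 | 3 | 4 | 5 | 6 | 7
  1 | 1 | 2 | 3 | 3 | 3 | 3 | 4 | 5 | 6 | 7 | 8
  1 | 1 | 2 | 3 | 3 | 3 | 4 | 5 | 6 | 7 | 8 | 9
  1 | 1 | 2 | 3 | 3 | 4 | 5 | 6 | 7 | 8 | 9 | 10
  1 | 1 | 2 | 3 | 4 | 5 | 6 | 7 | 8 | 9 | 10 | 11
  1 | 2 | 3 | 4 | 5 | 6 | 7 | 8 | 9 | 10 | 11 | 12

hence w(1..12) = (11, 10, 12, 4, 8, 1, 9, 3, 7, 6, 5, 2).

9 SE-corners of the 49-cell Rothe diagram give Ess(w):

[(1, 10, 0), (3, 9, 0), (5, 3, 0), (5, 7, 1), (7, 3, 1), (7, 7, 2), (9, 6, 3), (10, 5, 3), (11, 2, 1)]


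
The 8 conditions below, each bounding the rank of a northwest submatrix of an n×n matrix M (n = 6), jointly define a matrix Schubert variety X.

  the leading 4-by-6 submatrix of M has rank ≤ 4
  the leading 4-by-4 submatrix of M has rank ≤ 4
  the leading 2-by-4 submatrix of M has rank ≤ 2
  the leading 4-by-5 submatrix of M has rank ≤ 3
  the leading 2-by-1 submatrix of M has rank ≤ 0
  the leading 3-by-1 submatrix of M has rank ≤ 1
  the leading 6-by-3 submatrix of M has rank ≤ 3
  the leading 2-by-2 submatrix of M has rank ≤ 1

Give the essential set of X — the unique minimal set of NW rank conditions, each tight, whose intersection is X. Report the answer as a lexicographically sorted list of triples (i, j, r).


Reconstructing r_w from the 8 given conditions:

  row 1: 0 | 1 | 1 | 1 | 1 | 1
  row 2: 0 | 1 | 2 | 2 | 2 | 2
  row 3: 1 | 2 | 3 | 3 | 3 | 3
  row 4: 1 | 2 | 3 | 3 | 3 | 4
  row 5: 1 | 2 | 3 | 4 | 4 | 5
  row 6: 1 | 2 | 3 | 4 | 5 | 6

so w = (2, 3, 1, 6, 4, 5).

2 SE-corners of the 4-cell Rothe diagram give Ess(w):

[(2, 1, 0), (4, 5, 3)]


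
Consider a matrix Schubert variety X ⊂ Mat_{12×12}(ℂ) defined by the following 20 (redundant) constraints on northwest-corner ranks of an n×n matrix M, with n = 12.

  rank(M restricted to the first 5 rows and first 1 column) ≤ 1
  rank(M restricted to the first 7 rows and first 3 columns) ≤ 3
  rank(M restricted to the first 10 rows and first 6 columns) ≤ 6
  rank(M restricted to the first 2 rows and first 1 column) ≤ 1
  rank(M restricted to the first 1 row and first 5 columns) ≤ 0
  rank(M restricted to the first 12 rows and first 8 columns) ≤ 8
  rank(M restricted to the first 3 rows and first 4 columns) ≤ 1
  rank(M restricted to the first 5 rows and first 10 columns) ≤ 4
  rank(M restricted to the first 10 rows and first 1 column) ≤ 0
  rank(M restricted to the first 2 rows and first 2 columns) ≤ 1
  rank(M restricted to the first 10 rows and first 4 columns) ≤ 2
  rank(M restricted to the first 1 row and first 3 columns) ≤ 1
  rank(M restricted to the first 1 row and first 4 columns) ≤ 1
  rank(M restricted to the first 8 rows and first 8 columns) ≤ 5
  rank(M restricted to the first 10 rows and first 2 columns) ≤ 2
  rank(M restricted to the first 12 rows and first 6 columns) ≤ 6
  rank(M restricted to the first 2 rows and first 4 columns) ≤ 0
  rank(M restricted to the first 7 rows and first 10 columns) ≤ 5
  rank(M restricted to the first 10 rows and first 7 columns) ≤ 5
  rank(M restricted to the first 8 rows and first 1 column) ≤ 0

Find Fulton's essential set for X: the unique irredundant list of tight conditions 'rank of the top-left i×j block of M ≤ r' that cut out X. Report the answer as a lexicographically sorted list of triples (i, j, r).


The tightest implied rank at each (i,j), from the 20 conditions:

  row 1: 0 | 0 | 0 | 0 | 0 | 1 | 1 | 1 | 1 | 1 | 1 | 1
  row 2: 0 | 0 | 0 | 0 | 1 | 2 | 2 | 2 | 2 | 2 | 2 | 2
  row 3: 0 | 1 | 1 | 1 | 2 | 3 | 3 | 3 | 3 | 3 | 3 | 3
  row 4: 0 | 1 | 2 | 2 | 3 | 4 | 4 | 4 | 4 | 4 | 4 | 4
  row 5: 0 | 1 | 2 | 2 | 3 | 4 | 4 | 4 | 4 | 4 | 5 | 5
  row 6: 0 | 1 | 2 | 2 | 3 | 4 | 5 | 5 | 5 | 5 | 6 | 6
  row 7: 0 | 1 | 2 | 2 | 3 | 4 | 5 | 5 | 5 | 5 | 6 | 7
  row 8: 0 | 1 | 2 | 2 | 3 | 4 | 5 | 5 | 6 | 6 | 7 | 8
  row 9: 0 | 1 | 2 | 2 | 3 | 4 | 5 | 6 | 7 | 7 | 8 | 9
  row 10: 0 | 1 | 2 | 2 | 3 | 4 | 5 | 6 | 7 | 8 | 9 | 10
  row 11: 1 | 2 | 3 | 3 | 4 | 5 | 6 | 7 | 8 | 9 | 10 | 11
  row 12: 1 | 2 | 3 | 4 | 5 | 6 | 7 | 8 | 9 | 10 | 11 | 12

the unique w with this rank table is (6, 5, 2, 3, 11, 7, 12, 9, 8, 10, 1, 4).

ℓ(w)=31; the 7 essential cells (i,j,r):

[(1, 5, 0), (2, 4, 0), (5, 10, 4), (7, 10, 5), (8, 8, 5), (10, 1, 0), (10, 4, 2)]


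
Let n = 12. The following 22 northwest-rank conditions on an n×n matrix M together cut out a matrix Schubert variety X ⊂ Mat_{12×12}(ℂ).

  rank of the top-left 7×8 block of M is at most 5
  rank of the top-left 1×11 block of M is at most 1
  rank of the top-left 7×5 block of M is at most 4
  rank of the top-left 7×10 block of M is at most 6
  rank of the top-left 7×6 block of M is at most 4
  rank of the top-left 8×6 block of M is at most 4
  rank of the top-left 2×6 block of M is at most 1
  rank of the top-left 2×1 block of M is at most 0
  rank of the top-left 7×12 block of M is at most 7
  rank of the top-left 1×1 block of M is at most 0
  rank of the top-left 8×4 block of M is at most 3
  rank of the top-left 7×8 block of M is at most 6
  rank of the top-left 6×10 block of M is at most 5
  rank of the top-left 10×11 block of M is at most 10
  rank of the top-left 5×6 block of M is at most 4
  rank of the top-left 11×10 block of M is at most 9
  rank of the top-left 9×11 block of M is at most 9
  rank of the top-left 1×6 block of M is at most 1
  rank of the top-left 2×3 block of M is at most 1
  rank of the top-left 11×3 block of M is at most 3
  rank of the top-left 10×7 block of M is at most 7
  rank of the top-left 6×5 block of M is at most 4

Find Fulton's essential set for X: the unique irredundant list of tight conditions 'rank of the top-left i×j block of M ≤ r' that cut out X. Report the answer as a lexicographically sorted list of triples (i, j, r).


Recovering R(i,j) via the rank-extension bound from the 22 conditions:

  row 1: 0 | 1 | 1 | 1 | 1 | 1 | 1 | 1 | 1 | 1 | 1 | 1
  row 2: 0 | 1 | 1 | 1 | 1 | 1 | 2 | 2 | 2 | 2 | 2 | 2
  row 3: 1 | 2 | 2 | 2 | 2 | 2 | 3 | 3 | 3 | 3 | 3 | 3
  row 4: 1 | 2 | 3 | 3 | 3 | 3 | 4 | 4 | 4 | 4 | 4 | 4
  row 5: 1 | 2 | 3 | 3 | 4 | 4 | 5 | 5 | 5 | 5 | 5 | 5
  row 6: 1 | 2 | 3 | 3 | 4 | 4 | 5 | 5 | 5 | 5 | 6 | 6
  row 7: 1 | 2 | 3 | 3 | 4 | 4 | 5 | 5 | 6 | 6 | 7 | 7
  row 8: 1 | 2 | 3 | 3 | 4 | 4 | 5 | 6 | 7 | 7 | 8 | 8
  row 9: 1 | 2 | 3 | 4 | 5 | 5 | 6 | 7 | 8 | 8 | 9 | 9
  row 10: 1 | 2 | 3 | 4 | 5 | 6 | 7 | 8 | 9 | 9 | 10 | 10
  row 11: 1 | 2 | 3 | 4 | 5 | 6 | 7 | 8 | 9 | 9 | 10 | 11
  row 12: 1 | 2 | 3 | 4 | 5 | 6 | 7 | 8 | 9 | 10 | 11 | 12

giving w = (2, 7, 1, 3, 5, 11, 9, 8, 4, 6, 12, 10) via Δ²R.

D(w) has 18 cells with 7 SE-corners; essential set:

[(2, 1, 0), (2, 6, 1), (6, 10, 5), (7, 8, 5), (8, 4, 3), (8, 6, 4), (11, 10, 9)]


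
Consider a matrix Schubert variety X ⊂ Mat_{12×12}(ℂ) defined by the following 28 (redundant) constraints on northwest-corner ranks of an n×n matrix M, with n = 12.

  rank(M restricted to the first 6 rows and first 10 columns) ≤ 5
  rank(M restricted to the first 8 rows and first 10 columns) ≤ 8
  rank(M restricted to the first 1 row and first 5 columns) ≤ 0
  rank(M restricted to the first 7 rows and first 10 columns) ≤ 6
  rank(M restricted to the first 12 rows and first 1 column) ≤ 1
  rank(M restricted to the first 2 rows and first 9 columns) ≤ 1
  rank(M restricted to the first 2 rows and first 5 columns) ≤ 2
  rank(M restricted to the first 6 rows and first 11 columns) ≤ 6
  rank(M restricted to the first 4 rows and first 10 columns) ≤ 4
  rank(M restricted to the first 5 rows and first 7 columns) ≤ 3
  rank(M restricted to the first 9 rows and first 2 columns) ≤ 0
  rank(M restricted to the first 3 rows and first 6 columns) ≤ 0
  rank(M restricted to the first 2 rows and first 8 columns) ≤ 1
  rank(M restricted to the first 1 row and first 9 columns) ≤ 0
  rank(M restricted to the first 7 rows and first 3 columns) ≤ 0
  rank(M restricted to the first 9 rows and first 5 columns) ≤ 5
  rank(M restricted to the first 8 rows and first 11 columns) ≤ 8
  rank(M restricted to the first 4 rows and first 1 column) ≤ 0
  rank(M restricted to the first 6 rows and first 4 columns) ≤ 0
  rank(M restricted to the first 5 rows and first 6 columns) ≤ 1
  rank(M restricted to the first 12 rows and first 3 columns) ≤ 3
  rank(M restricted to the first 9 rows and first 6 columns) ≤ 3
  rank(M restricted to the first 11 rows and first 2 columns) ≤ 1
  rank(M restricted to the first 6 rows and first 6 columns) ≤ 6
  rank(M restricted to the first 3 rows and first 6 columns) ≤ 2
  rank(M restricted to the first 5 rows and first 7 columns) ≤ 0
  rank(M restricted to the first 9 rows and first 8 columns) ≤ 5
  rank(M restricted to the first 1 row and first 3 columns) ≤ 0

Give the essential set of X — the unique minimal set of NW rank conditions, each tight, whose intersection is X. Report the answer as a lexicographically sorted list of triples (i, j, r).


Propagating the 28 rank bounds to every northwest block:

  R[1]: 0  0  0  0  0  0  0  0  0  1  1  1
  R[2]: 0  0  0  0  0  0  0  1  1  2  2  2
  R[3]: 0  0  0  0  0  0  0  1  2  3  3  3
  R[4]: 0  0  0  0  0  0  0  1  2  3  4  4
  R[5]: 0  0  0  0  0  0  0  1  2  3  4  5
  R[6]: 0  0  0  0  1  1  1  2  3  4  5  6
  R[7]: 0  0  0  1  2  2  2  3  4  5  6  7
  R[8]: 0  0  1  2  3  3  3  4  5  6  7  8
  R[9]: 0  0  1  2  3  3  4  5  6  7  8  9
  R[10]: 1  1  2  3  4  4  5  6  7  8  9  10
  R[11]: 1  1  2  3  4  5  6  7  8  9  10  11
  R[12]: 1  2  3  4  5  6  7  8  9  10  11  12

hence w(1..12) = (10, 8, 9, 11, 12, 5, 4, 3, 7, 1, 6, 2).

ℓ(w)=50; the 7 essential cells (i,j,r):

[(1, 9, 0), (5, 7, 0), (6, 4, 0), (7, 3, 0), (9, 2, 0), (9, 6, 3), (11, 2, 1)]


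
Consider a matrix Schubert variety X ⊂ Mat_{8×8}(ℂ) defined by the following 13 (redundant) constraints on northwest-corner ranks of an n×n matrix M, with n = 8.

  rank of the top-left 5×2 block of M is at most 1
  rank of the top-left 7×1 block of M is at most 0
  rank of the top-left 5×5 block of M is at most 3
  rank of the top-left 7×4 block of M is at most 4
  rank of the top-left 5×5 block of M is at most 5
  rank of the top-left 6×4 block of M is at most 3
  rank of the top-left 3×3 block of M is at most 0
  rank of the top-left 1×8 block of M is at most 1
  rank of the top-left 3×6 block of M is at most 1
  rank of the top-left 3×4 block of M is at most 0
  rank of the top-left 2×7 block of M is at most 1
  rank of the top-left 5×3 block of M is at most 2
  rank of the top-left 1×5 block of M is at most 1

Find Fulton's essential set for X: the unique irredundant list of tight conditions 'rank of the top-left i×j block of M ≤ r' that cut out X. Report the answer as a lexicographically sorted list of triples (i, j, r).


Rank table r_w(8×8) implied by the 13 constraints:

  i=1: 0, 0, 0, 0, 1, 1, 1, 1
  i=2: 0, 0, 0, 0, 1, 1, 1, 2
  i=3: 0, 0, 0, 0, 1, 1, 2, 3
  i=4: 0, 1, 1, 1, 2, 2, 3, 4
  i=5: 0, 1, 2, 2, 3, 3, 4, 5
  i=6: 0, 1, 2, 3, 4, 4, 5, 6
  i=7: 0, 1, 2, 3, 4, 5, 6, 7
  i=8: 1, 2, 3, 4, 5, 6, 7, 8

giving w = (5, 8, 7, 2, 3, 4, 6, 1) via Δ²R.

4 SE-corners of the 19-cell Rothe diagram give Ess(w):

[(2, 7, 1), (3, 4, 0), (3, 6, 1), (7, 1, 0)]


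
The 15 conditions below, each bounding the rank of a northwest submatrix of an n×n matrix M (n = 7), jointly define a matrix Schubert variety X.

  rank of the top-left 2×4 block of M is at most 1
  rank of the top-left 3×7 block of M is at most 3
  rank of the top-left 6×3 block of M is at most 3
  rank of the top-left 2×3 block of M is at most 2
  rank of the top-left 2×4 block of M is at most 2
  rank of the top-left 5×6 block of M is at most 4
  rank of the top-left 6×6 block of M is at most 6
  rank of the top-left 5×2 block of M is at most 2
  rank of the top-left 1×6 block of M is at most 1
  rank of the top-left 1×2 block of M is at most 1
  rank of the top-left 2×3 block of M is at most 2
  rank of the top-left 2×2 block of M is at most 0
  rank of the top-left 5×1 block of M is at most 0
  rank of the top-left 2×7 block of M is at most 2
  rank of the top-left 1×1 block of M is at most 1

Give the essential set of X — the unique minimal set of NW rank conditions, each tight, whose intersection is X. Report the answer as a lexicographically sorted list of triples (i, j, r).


Reconstructing r_w from the 15 given conditions:

  row 1: 0 0 1 1 1 1 1
  row 2: 0 0 1 1 2 2 2
  row 3: 0 1 2 2 3 3 3
  row 4: 0 1 2 3 4 4 4
  row 5: 0 1 2 3 4 4 5
  row 6: 1 2 3 4 5 5 6
  row 7: 1 2 3 4 5 6 7

second differences of R give the permutation w = (3, 5, 2, 4, 7, 1, 6).

ℓ(w)=9; the 4 essential cells (i,j,r):

[(2, 2, 0), (2, 4, 1), (5, 1, 0), (5, 6, 4)]


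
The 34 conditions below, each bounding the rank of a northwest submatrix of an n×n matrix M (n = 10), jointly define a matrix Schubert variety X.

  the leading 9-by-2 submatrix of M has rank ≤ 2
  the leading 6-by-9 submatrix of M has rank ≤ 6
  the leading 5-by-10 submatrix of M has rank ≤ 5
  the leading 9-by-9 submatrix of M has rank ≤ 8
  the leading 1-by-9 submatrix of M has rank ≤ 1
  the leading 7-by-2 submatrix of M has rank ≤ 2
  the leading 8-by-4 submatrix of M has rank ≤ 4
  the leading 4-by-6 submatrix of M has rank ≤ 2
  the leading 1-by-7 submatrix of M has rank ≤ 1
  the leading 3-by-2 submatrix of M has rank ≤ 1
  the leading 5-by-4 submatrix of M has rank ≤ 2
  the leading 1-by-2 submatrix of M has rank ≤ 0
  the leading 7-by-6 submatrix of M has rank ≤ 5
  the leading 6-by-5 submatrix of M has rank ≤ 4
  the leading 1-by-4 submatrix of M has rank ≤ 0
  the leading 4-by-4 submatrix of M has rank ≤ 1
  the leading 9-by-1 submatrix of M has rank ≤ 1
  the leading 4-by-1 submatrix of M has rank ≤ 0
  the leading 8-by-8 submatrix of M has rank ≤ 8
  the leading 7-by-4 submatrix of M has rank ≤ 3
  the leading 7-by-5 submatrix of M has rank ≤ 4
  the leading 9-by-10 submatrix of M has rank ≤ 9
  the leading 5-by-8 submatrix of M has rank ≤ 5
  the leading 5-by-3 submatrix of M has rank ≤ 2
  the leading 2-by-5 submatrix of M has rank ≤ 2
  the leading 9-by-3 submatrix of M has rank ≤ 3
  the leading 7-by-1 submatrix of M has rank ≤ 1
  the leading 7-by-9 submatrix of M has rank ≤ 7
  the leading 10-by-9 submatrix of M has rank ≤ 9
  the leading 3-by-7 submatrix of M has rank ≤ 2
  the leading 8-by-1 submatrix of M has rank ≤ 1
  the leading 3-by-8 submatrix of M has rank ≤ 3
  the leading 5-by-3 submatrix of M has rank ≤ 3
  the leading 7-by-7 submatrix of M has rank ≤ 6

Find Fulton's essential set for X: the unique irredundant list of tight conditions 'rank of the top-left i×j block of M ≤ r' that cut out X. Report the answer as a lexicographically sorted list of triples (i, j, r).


Rank table r_w(10×10) implied by the 34 constraints:

  row 1: 0  0  0  0  1  1  1  1  1  1
  row 2: 0  1  1  1  2  2  2  2  2  2
  row 3: 0  1  1  1  2  2  2  3  3  3
  row 4: 0  1  1  1  2  2  3  4  4  4
  row 5: 1  2  2  2  3  3  4  5  5  5
  row 6: 1  2  3  3  4  4  5  6  6  6
  row 7: 1  2  3  3  4  5  6  7  7  7
  row 8: 1  2  3  4  5  6  7  8  8  8
  row 9: 1  2  3  4  5  6  7  8  8  9
  row 10: 1  2  3  4  5  6  7  8  9  10

so w = (5, 2, 8, 7, 1, 3, 6, 4, 10, 9).

ℓ(w)=16; the 7 essential cells (i,j,r):

[(1, 4, 0), (3, 7, 2), (4, 1, 0), (4, 4, 1), (4, 6, 2), (7, 4, 3), (9, 9, 8)]
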